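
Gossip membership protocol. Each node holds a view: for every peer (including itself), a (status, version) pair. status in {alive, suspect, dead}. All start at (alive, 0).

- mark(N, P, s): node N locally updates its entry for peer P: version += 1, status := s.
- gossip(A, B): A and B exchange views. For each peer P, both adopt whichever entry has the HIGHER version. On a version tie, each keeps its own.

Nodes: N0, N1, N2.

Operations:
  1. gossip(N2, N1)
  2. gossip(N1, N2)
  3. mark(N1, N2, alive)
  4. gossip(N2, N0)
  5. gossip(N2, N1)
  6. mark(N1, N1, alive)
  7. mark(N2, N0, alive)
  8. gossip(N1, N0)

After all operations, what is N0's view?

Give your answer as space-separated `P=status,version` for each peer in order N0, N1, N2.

Op 1: gossip N2<->N1 -> N2.N0=(alive,v0) N2.N1=(alive,v0) N2.N2=(alive,v0) | N1.N0=(alive,v0) N1.N1=(alive,v0) N1.N2=(alive,v0)
Op 2: gossip N1<->N2 -> N1.N0=(alive,v0) N1.N1=(alive,v0) N1.N2=(alive,v0) | N2.N0=(alive,v0) N2.N1=(alive,v0) N2.N2=(alive,v0)
Op 3: N1 marks N2=alive -> (alive,v1)
Op 4: gossip N2<->N0 -> N2.N0=(alive,v0) N2.N1=(alive,v0) N2.N2=(alive,v0) | N0.N0=(alive,v0) N0.N1=(alive,v0) N0.N2=(alive,v0)
Op 5: gossip N2<->N1 -> N2.N0=(alive,v0) N2.N1=(alive,v0) N2.N2=(alive,v1) | N1.N0=(alive,v0) N1.N1=(alive,v0) N1.N2=(alive,v1)
Op 6: N1 marks N1=alive -> (alive,v1)
Op 7: N2 marks N0=alive -> (alive,v1)
Op 8: gossip N1<->N0 -> N1.N0=(alive,v0) N1.N1=(alive,v1) N1.N2=(alive,v1) | N0.N0=(alive,v0) N0.N1=(alive,v1) N0.N2=(alive,v1)

Answer: N0=alive,0 N1=alive,1 N2=alive,1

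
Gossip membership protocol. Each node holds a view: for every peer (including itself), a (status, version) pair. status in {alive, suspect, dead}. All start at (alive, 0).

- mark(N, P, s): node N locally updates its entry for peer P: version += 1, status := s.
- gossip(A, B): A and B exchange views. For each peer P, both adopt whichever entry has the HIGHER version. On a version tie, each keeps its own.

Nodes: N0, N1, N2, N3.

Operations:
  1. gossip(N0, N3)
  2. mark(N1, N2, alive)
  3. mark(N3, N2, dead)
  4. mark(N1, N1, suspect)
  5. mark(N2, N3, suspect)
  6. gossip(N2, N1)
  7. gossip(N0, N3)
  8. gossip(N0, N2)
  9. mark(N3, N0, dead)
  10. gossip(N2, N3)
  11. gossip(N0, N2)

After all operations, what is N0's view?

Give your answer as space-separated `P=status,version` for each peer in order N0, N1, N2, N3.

Answer: N0=dead,1 N1=suspect,1 N2=dead,1 N3=suspect,1

Derivation:
Op 1: gossip N0<->N3 -> N0.N0=(alive,v0) N0.N1=(alive,v0) N0.N2=(alive,v0) N0.N3=(alive,v0) | N3.N0=(alive,v0) N3.N1=(alive,v0) N3.N2=(alive,v0) N3.N3=(alive,v0)
Op 2: N1 marks N2=alive -> (alive,v1)
Op 3: N3 marks N2=dead -> (dead,v1)
Op 4: N1 marks N1=suspect -> (suspect,v1)
Op 5: N2 marks N3=suspect -> (suspect,v1)
Op 6: gossip N2<->N1 -> N2.N0=(alive,v0) N2.N1=(suspect,v1) N2.N2=(alive,v1) N2.N3=(suspect,v1) | N1.N0=(alive,v0) N1.N1=(suspect,v1) N1.N2=(alive,v1) N1.N3=(suspect,v1)
Op 7: gossip N0<->N3 -> N0.N0=(alive,v0) N0.N1=(alive,v0) N0.N2=(dead,v1) N0.N3=(alive,v0) | N3.N0=(alive,v0) N3.N1=(alive,v0) N3.N2=(dead,v1) N3.N3=(alive,v0)
Op 8: gossip N0<->N2 -> N0.N0=(alive,v0) N0.N1=(suspect,v1) N0.N2=(dead,v1) N0.N3=(suspect,v1) | N2.N0=(alive,v0) N2.N1=(suspect,v1) N2.N2=(alive,v1) N2.N3=(suspect,v1)
Op 9: N3 marks N0=dead -> (dead,v1)
Op 10: gossip N2<->N3 -> N2.N0=(dead,v1) N2.N1=(suspect,v1) N2.N2=(alive,v1) N2.N3=(suspect,v1) | N3.N0=(dead,v1) N3.N1=(suspect,v1) N3.N2=(dead,v1) N3.N3=(suspect,v1)
Op 11: gossip N0<->N2 -> N0.N0=(dead,v1) N0.N1=(suspect,v1) N0.N2=(dead,v1) N0.N3=(suspect,v1) | N2.N0=(dead,v1) N2.N1=(suspect,v1) N2.N2=(alive,v1) N2.N3=(suspect,v1)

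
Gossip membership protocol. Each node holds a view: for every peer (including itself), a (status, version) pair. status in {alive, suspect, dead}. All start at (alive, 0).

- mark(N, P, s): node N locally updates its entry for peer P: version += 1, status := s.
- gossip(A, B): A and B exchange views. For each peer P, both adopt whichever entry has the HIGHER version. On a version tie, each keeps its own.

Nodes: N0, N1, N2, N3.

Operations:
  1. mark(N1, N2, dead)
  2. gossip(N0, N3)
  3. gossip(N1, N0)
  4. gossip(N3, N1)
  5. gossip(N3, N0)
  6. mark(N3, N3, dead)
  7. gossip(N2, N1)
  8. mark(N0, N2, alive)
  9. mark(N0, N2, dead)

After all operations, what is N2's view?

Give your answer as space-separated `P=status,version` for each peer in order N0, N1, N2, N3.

Answer: N0=alive,0 N1=alive,0 N2=dead,1 N3=alive,0

Derivation:
Op 1: N1 marks N2=dead -> (dead,v1)
Op 2: gossip N0<->N3 -> N0.N0=(alive,v0) N0.N1=(alive,v0) N0.N2=(alive,v0) N0.N3=(alive,v0) | N3.N0=(alive,v0) N3.N1=(alive,v0) N3.N2=(alive,v0) N3.N3=(alive,v0)
Op 3: gossip N1<->N0 -> N1.N0=(alive,v0) N1.N1=(alive,v0) N1.N2=(dead,v1) N1.N3=(alive,v0) | N0.N0=(alive,v0) N0.N1=(alive,v0) N0.N2=(dead,v1) N0.N3=(alive,v0)
Op 4: gossip N3<->N1 -> N3.N0=(alive,v0) N3.N1=(alive,v0) N3.N2=(dead,v1) N3.N3=(alive,v0) | N1.N0=(alive,v0) N1.N1=(alive,v0) N1.N2=(dead,v1) N1.N3=(alive,v0)
Op 5: gossip N3<->N0 -> N3.N0=(alive,v0) N3.N1=(alive,v0) N3.N2=(dead,v1) N3.N3=(alive,v0) | N0.N0=(alive,v0) N0.N1=(alive,v0) N0.N2=(dead,v1) N0.N3=(alive,v0)
Op 6: N3 marks N3=dead -> (dead,v1)
Op 7: gossip N2<->N1 -> N2.N0=(alive,v0) N2.N1=(alive,v0) N2.N2=(dead,v1) N2.N3=(alive,v0) | N1.N0=(alive,v0) N1.N1=(alive,v0) N1.N2=(dead,v1) N1.N3=(alive,v0)
Op 8: N0 marks N2=alive -> (alive,v2)
Op 9: N0 marks N2=dead -> (dead,v3)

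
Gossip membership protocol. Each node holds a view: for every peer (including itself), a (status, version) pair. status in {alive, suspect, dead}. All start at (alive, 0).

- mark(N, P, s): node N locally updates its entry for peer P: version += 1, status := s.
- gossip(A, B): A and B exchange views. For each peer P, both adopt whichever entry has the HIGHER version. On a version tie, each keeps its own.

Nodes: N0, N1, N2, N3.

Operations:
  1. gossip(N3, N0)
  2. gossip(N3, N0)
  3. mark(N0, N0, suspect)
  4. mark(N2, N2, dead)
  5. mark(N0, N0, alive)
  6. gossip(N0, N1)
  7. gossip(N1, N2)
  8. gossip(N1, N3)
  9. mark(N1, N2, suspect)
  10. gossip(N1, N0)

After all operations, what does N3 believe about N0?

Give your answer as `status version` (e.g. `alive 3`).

Op 1: gossip N3<->N0 -> N3.N0=(alive,v0) N3.N1=(alive,v0) N3.N2=(alive,v0) N3.N3=(alive,v0) | N0.N0=(alive,v0) N0.N1=(alive,v0) N0.N2=(alive,v0) N0.N3=(alive,v0)
Op 2: gossip N3<->N0 -> N3.N0=(alive,v0) N3.N1=(alive,v0) N3.N2=(alive,v0) N3.N3=(alive,v0) | N0.N0=(alive,v0) N0.N1=(alive,v0) N0.N2=(alive,v0) N0.N3=(alive,v0)
Op 3: N0 marks N0=suspect -> (suspect,v1)
Op 4: N2 marks N2=dead -> (dead,v1)
Op 5: N0 marks N0=alive -> (alive,v2)
Op 6: gossip N0<->N1 -> N0.N0=(alive,v2) N0.N1=(alive,v0) N0.N2=(alive,v0) N0.N3=(alive,v0) | N1.N0=(alive,v2) N1.N1=(alive,v0) N1.N2=(alive,v0) N1.N3=(alive,v0)
Op 7: gossip N1<->N2 -> N1.N0=(alive,v2) N1.N1=(alive,v0) N1.N2=(dead,v1) N1.N3=(alive,v0) | N2.N0=(alive,v2) N2.N1=(alive,v0) N2.N2=(dead,v1) N2.N3=(alive,v0)
Op 8: gossip N1<->N3 -> N1.N0=(alive,v2) N1.N1=(alive,v0) N1.N2=(dead,v1) N1.N3=(alive,v0) | N3.N0=(alive,v2) N3.N1=(alive,v0) N3.N2=(dead,v1) N3.N3=(alive,v0)
Op 9: N1 marks N2=suspect -> (suspect,v2)
Op 10: gossip N1<->N0 -> N1.N0=(alive,v2) N1.N1=(alive,v0) N1.N2=(suspect,v2) N1.N3=(alive,v0) | N0.N0=(alive,v2) N0.N1=(alive,v0) N0.N2=(suspect,v2) N0.N3=(alive,v0)

Answer: alive 2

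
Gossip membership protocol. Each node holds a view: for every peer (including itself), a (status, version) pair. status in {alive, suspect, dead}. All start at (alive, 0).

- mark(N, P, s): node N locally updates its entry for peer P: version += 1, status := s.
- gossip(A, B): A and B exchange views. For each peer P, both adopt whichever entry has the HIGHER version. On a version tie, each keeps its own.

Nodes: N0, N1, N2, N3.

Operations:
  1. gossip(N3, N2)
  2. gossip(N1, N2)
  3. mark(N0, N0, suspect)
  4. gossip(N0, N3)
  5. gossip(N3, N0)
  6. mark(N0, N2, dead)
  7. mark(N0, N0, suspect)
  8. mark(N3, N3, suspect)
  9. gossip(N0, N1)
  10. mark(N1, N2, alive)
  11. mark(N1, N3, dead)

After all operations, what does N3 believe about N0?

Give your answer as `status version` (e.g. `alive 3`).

Answer: suspect 1

Derivation:
Op 1: gossip N3<->N2 -> N3.N0=(alive,v0) N3.N1=(alive,v0) N3.N2=(alive,v0) N3.N3=(alive,v0) | N2.N0=(alive,v0) N2.N1=(alive,v0) N2.N2=(alive,v0) N2.N3=(alive,v0)
Op 2: gossip N1<->N2 -> N1.N0=(alive,v0) N1.N1=(alive,v0) N1.N2=(alive,v0) N1.N3=(alive,v0) | N2.N0=(alive,v0) N2.N1=(alive,v0) N2.N2=(alive,v0) N2.N3=(alive,v0)
Op 3: N0 marks N0=suspect -> (suspect,v1)
Op 4: gossip N0<->N3 -> N0.N0=(suspect,v1) N0.N1=(alive,v0) N0.N2=(alive,v0) N0.N3=(alive,v0) | N3.N0=(suspect,v1) N3.N1=(alive,v0) N3.N2=(alive,v0) N3.N3=(alive,v0)
Op 5: gossip N3<->N0 -> N3.N0=(suspect,v1) N3.N1=(alive,v0) N3.N2=(alive,v0) N3.N3=(alive,v0) | N0.N0=(suspect,v1) N0.N1=(alive,v0) N0.N2=(alive,v0) N0.N3=(alive,v0)
Op 6: N0 marks N2=dead -> (dead,v1)
Op 7: N0 marks N0=suspect -> (suspect,v2)
Op 8: N3 marks N3=suspect -> (suspect,v1)
Op 9: gossip N0<->N1 -> N0.N0=(suspect,v2) N0.N1=(alive,v0) N0.N2=(dead,v1) N0.N3=(alive,v0) | N1.N0=(suspect,v2) N1.N1=(alive,v0) N1.N2=(dead,v1) N1.N3=(alive,v0)
Op 10: N1 marks N2=alive -> (alive,v2)
Op 11: N1 marks N3=dead -> (dead,v1)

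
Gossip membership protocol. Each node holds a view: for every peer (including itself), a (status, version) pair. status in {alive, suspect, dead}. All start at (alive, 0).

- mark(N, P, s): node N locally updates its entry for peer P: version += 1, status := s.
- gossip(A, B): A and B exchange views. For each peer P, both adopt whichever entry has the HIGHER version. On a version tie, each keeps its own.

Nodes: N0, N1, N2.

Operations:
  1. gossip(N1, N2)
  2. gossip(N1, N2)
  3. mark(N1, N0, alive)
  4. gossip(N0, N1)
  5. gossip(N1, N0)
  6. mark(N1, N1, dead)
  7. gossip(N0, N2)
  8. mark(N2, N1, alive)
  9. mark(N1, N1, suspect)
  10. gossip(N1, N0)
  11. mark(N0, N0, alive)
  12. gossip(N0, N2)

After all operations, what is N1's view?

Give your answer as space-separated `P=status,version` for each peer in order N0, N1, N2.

Answer: N0=alive,1 N1=suspect,2 N2=alive,0

Derivation:
Op 1: gossip N1<->N2 -> N1.N0=(alive,v0) N1.N1=(alive,v0) N1.N2=(alive,v0) | N2.N0=(alive,v0) N2.N1=(alive,v0) N2.N2=(alive,v0)
Op 2: gossip N1<->N2 -> N1.N0=(alive,v0) N1.N1=(alive,v0) N1.N2=(alive,v0) | N2.N0=(alive,v0) N2.N1=(alive,v0) N2.N2=(alive,v0)
Op 3: N1 marks N0=alive -> (alive,v1)
Op 4: gossip N0<->N1 -> N0.N0=(alive,v1) N0.N1=(alive,v0) N0.N2=(alive,v0) | N1.N0=(alive,v1) N1.N1=(alive,v0) N1.N2=(alive,v0)
Op 5: gossip N1<->N0 -> N1.N0=(alive,v1) N1.N1=(alive,v0) N1.N2=(alive,v0) | N0.N0=(alive,v1) N0.N1=(alive,v0) N0.N2=(alive,v0)
Op 6: N1 marks N1=dead -> (dead,v1)
Op 7: gossip N0<->N2 -> N0.N0=(alive,v1) N0.N1=(alive,v0) N0.N2=(alive,v0) | N2.N0=(alive,v1) N2.N1=(alive,v0) N2.N2=(alive,v0)
Op 8: N2 marks N1=alive -> (alive,v1)
Op 9: N1 marks N1=suspect -> (suspect,v2)
Op 10: gossip N1<->N0 -> N1.N0=(alive,v1) N1.N1=(suspect,v2) N1.N2=(alive,v0) | N0.N0=(alive,v1) N0.N1=(suspect,v2) N0.N2=(alive,v0)
Op 11: N0 marks N0=alive -> (alive,v2)
Op 12: gossip N0<->N2 -> N0.N0=(alive,v2) N0.N1=(suspect,v2) N0.N2=(alive,v0) | N2.N0=(alive,v2) N2.N1=(suspect,v2) N2.N2=(alive,v0)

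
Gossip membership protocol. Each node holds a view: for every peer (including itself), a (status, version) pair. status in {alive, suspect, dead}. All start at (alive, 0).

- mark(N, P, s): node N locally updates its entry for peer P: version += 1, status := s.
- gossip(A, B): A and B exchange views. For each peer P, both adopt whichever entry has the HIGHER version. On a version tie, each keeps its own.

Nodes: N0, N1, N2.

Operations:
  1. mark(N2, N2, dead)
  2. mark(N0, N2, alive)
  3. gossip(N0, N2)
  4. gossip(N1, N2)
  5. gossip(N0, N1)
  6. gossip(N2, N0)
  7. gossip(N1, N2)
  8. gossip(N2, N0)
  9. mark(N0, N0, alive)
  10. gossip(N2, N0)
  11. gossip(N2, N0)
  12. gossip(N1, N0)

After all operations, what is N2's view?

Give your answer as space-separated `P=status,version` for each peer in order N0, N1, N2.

Op 1: N2 marks N2=dead -> (dead,v1)
Op 2: N0 marks N2=alive -> (alive,v1)
Op 3: gossip N0<->N2 -> N0.N0=(alive,v0) N0.N1=(alive,v0) N0.N2=(alive,v1) | N2.N0=(alive,v0) N2.N1=(alive,v0) N2.N2=(dead,v1)
Op 4: gossip N1<->N2 -> N1.N0=(alive,v0) N1.N1=(alive,v0) N1.N2=(dead,v1) | N2.N0=(alive,v0) N2.N1=(alive,v0) N2.N2=(dead,v1)
Op 5: gossip N0<->N1 -> N0.N0=(alive,v0) N0.N1=(alive,v0) N0.N2=(alive,v1) | N1.N0=(alive,v0) N1.N1=(alive,v0) N1.N2=(dead,v1)
Op 6: gossip N2<->N0 -> N2.N0=(alive,v0) N2.N1=(alive,v0) N2.N2=(dead,v1) | N0.N0=(alive,v0) N0.N1=(alive,v0) N0.N2=(alive,v1)
Op 7: gossip N1<->N2 -> N1.N0=(alive,v0) N1.N1=(alive,v0) N1.N2=(dead,v1) | N2.N0=(alive,v0) N2.N1=(alive,v0) N2.N2=(dead,v1)
Op 8: gossip N2<->N0 -> N2.N0=(alive,v0) N2.N1=(alive,v0) N2.N2=(dead,v1) | N0.N0=(alive,v0) N0.N1=(alive,v0) N0.N2=(alive,v1)
Op 9: N0 marks N0=alive -> (alive,v1)
Op 10: gossip N2<->N0 -> N2.N0=(alive,v1) N2.N1=(alive,v0) N2.N2=(dead,v1) | N0.N0=(alive,v1) N0.N1=(alive,v0) N0.N2=(alive,v1)
Op 11: gossip N2<->N0 -> N2.N0=(alive,v1) N2.N1=(alive,v0) N2.N2=(dead,v1) | N0.N0=(alive,v1) N0.N1=(alive,v0) N0.N2=(alive,v1)
Op 12: gossip N1<->N0 -> N1.N0=(alive,v1) N1.N1=(alive,v0) N1.N2=(dead,v1) | N0.N0=(alive,v1) N0.N1=(alive,v0) N0.N2=(alive,v1)

Answer: N0=alive,1 N1=alive,0 N2=dead,1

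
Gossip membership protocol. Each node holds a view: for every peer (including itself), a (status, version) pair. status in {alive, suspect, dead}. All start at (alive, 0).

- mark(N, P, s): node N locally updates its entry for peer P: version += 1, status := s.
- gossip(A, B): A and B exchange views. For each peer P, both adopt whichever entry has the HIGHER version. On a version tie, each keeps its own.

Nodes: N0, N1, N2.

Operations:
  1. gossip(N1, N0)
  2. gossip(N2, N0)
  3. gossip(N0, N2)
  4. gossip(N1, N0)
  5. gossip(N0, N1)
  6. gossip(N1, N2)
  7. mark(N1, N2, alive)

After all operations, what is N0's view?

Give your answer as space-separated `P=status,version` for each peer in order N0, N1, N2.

Op 1: gossip N1<->N0 -> N1.N0=(alive,v0) N1.N1=(alive,v0) N1.N2=(alive,v0) | N0.N0=(alive,v0) N0.N1=(alive,v0) N0.N2=(alive,v0)
Op 2: gossip N2<->N0 -> N2.N0=(alive,v0) N2.N1=(alive,v0) N2.N2=(alive,v0) | N0.N0=(alive,v0) N0.N1=(alive,v0) N0.N2=(alive,v0)
Op 3: gossip N0<->N2 -> N0.N0=(alive,v0) N0.N1=(alive,v0) N0.N2=(alive,v0) | N2.N0=(alive,v0) N2.N1=(alive,v0) N2.N2=(alive,v0)
Op 4: gossip N1<->N0 -> N1.N0=(alive,v0) N1.N1=(alive,v0) N1.N2=(alive,v0) | N0.N0=(alive,v0) N0.N1=(alive,v0) N0.N2=(alive,v0)
Op 5: gossip N0<->N1 -> N0.N0=(alive,v0) N0.N1=(alive,v0) N0.N2=(alive,v0) | N1.N0=(alive,v0) N1.N1=(alive,v0) N1.N2=(alive,v0)
Op 6: gossip N1<->N2 -> N1.N0=(alive,v0) N1.N1=(alive,v0) N1.N2=(alive,v0) | N2.N0=(alive,v0) N2.N1=(alive,v0) N2.N2=(alive,v0)
Op 7: N1 marks N2=alive -> (alive,v1)

Answer: N0=alive,0 N1=alive,0 N2=alive,0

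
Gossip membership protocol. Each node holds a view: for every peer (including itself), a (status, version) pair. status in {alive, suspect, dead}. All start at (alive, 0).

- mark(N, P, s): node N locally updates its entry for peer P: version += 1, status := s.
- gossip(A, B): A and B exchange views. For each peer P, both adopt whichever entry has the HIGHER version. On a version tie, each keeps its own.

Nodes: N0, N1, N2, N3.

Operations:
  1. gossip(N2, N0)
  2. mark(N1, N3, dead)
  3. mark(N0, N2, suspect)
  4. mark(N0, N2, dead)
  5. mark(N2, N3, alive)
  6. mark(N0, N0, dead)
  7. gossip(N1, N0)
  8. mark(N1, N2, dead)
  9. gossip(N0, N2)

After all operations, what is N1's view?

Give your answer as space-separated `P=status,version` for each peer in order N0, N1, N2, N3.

Answer: N0=dead,1 N1=alive,0 N2=dead,3 N3=dead,1

Derivation:
Op 1: gossip N2<->N0 -> N2.N0=(alive,v0) N2.N1=(alive,v0) N2.N2=(alive,v0) N2.N3=(alive,v0) | N0.N0=(alive,v0) N0.N1=(alive,v0) N0.N2=(alive,v0) N0.N3=(alive,v0)
Op 2: N1 marks N3=dead -> (dead,v1)
Op 3: N0 marks N2=suspect -> (suspect,v1)
Op 4: N0 marks N2=dead -> (dead,v2)
Op 5: N2 marks N3=alive -> (alive,v1)
Op 6: N0 marks N0=dead -> (dead,v1)
Op 7: gossip N1<->N0 -> N1.N0=(dead,v1) N1.N1=(alive,v0) N1.N2=(dead,v2) N1.N3=(dead,v1) | N0.N0=(dead,v1) N0.N1=(alive,v0) N0.N2=(dead,v2) N0.N3=(dead,v1)
Op 8: N1 marks N2=dead -> (dead,v3)
Op 9: gossip N0<->N2 -> N0.N0=(dead,v1) N0.N1=(alive,v0) N0.N2=(dead,v2) N0.N3=(dead,v1) | N2.N0=(dead,v1) N2.N1=(alive,v0) N2.N2=(dead,v2) N2.N3=(alive,v1)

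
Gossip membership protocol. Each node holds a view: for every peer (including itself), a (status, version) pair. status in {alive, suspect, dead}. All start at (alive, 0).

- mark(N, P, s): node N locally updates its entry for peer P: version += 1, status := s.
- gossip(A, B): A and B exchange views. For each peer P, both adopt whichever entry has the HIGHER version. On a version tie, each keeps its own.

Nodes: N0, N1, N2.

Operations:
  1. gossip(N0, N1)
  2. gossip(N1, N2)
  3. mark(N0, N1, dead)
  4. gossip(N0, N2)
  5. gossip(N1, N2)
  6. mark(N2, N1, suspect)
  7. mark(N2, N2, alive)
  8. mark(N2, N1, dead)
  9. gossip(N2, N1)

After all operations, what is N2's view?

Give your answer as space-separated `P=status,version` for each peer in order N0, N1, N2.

Answer: N0=alive,0 N1=dead,3 N2=alive,1

Derivation:
Op 1: gossip N0<->N1 -> N0.N0=(alive,v0) N0.N1=(alive,v0) N0.N2=(alive,v0) | N1.N0=(alive,v0) N1.N1=(alive,v0) N1.N2=(alive,v0)
Op 2: gossip N1<->N2 -> N1.N0=(alive,v0) N1.N1=(alive,v0) N1.N2=(alive,v0) | N2.N0=(alive,v0) N2.N1=(alive,v0) N2.N2=(alive,v0)
Op 3: N0 marks N1=dead -> (dead,v1)
Op 4: gossip N0<->N2 -> N0.N0=(alive,v0) N0.N1=(dead,v1) N0.N2=(alive,v0) | N2.N0=(alive,v0) N2.N1=(dead,v1) N2.N2=(alive,v0)
Op 5: gossip N1<->N2 -> N1.N0=(alive,v0) N1.N1=(dead,v1) N1.N2=(alive,v0) | N2.N0=(alive,v0) N2.N1=(dead,v1) N2.N2=(alive,v0)
Op 6: N2 marks N1=suspect -> (suspect,v2)
Op 7: N2 marks N2=alive -> (alive,v1)
Op 8: N2 marks N1=dead -> (dead,v3)
Op 9: gossip N2<->N1 -> N2.N0=(alive,v0) N2.N1=(dead,v3) N2.N2=(alive,v1) | N1.N0=(alive,v0) N1.N1=(dead,v3) N1.N2=(alive,v1)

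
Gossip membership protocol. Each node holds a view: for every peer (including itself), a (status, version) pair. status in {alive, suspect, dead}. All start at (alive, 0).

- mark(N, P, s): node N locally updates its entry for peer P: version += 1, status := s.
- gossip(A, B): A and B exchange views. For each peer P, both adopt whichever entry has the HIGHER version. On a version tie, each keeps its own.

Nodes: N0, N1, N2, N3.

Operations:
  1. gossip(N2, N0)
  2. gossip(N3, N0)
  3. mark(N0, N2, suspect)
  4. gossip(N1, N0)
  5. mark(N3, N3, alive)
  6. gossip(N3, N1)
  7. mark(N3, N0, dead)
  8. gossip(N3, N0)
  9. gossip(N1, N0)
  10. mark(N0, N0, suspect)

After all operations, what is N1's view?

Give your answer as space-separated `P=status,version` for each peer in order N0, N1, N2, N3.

Answer: N0=dead,1 N1=alive,0 N2=suspect,1 N3=alive,1

Derivation:
Op 1: gossip N2<->N0 -> N2.N0=(alive,v0) N2.N1=(alive,v0) N2.N2=(alive,v0) N2.N3=(alive,v0) | N0.N0=(alive,v0) N0.N1=(alive,v0) N0.N2=(alive,v0) N0.N3=(alive,v0)
Op 2: gossip N3<->N0 -> N3.N0=(alive,v0) N3.N1=(alive,v0) N3.N2=(alive,v0) N3.N3=(alive,v0) | N0.N0=(alive,v0) N0.N1=(alive,v0) N0.N2=(alive,v0) N0.N3=(alive,v0)
Op 3: N0 marks N2=suspect -> (suspect,v1)
Op 4: gossip N1<->N0 -> N1.N0=(alive,v0) N1.N1=(alive,v0) N1.N2=(suspect,v1) N1.N3=(alive,v0) | N0.N0=(alive,v0) N0.N1=(alive,v0) N0.N2=(suspect,v1) N0.N3=(alive,v0)
Op 5: N3 marks N3=alive -> (alive,v1)
Op 6: gossip N3<->N1 -> N3.N0=(alive,v0) N3.N1=(alive,v0) N3.N2=(suspect,v1) N3.N3=(alive,v1) | N1.N0=(alive,v0) N1.N1=(alive,v0) N1.N2=(suspect,v1) N1.N3=(alive,v1)
Op 7: N3 marks N0=dead -> (dead,v1)
Op 8: gossip N3<->N0 -> N3.N0=(dead,v1) N3.N1=(alive,v0) N3.N2=(suspect,v1) N3.N3=(alive,v1) | N0.N0=(dead,v1) N0.N1=(alive,v0) N0.N2=(suspect,v1) N0.N3=(alive,v1)
Op 9: gossip N1<->N0 -> N1.N0=(dead,v1) N1.N1=(alive,v0) N1.N2=(suspect,v1) N1.N3=(alive,v1) | N0.N0=(dead,v1) N0.N1=(alive,v0) N0.N2=(suspect,v1) N0.N3=(alive,v1)
Op 10: N0 marks N0=suspect -> (suspect,v2)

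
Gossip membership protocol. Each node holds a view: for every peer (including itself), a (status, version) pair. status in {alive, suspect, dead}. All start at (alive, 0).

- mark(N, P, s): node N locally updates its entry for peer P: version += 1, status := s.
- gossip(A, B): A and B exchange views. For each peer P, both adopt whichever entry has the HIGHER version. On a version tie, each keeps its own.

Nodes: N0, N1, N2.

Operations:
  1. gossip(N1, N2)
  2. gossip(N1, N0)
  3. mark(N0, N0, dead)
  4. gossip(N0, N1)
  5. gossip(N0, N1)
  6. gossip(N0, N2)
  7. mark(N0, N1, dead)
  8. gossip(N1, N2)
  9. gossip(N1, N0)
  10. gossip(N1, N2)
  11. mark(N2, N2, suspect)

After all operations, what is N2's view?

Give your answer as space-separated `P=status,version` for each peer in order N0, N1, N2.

Op 1: gossip N1<->N2 -> N1.N0=(alive,v0) N1.N1=(alive,v0) N1.N2=(alive,v0) | N2.N0=(alive,v0) N2.N1=(alive,v0) N2.N2=(alive,v0)
Op 2: gossip N1<->N0 -> N1.N0=(alive,v0) N1.N1=(alive,v0) N1.N2=(alive,v0) | N0.N0=(alive,v0) N0.N1=(alive,v0) N0.N2=(alive,v0)
Op 3: N0 marks N0=dead -> (dead,v1)
Op 4: gossip N0<->N1 -> N0.N0=(dead,v1) N0.N1=(alive,v0) N0.N2=(alive,v0) | N1.N0=(dead,v1) N1.N1=(alive,v0) N1.N2=(alive,v0)
Op 5: gossip N0<->N1 -> N0.N0=(dead,v1) N0.N1=(alive,v0) N0.N2=(alive,v0) | N1.N0=(dead,v1) N1.N1=(alive,v0) N1.N2=(alive,v0)
Op 6: gossip N0<->N2 -> N0.N0=(dead,v1) N0.N1=(alive,v0) N0.N2=(alive,v0) | N2.N0=(dead,v1) N2.N1=(alive,v0) N2.N2=(alive,v0)
Op 7: N0 marks N1=dead -> (dead,v1)
Op 8: gossip N1<->N2 -> N1.N0=(dead,v1) N1.N1=(alive,v0) N1.N2=(alive,v0) | N2.N0=(dead,v1) N2.N1=(alive,v0) N2.N2=(alive,v0)
Op 9: gossip N1<->N0 -> N1.N0=(dead,v1) N1.N1=(dead,v1) N1.N2=(alive,v0) | N0.N0=(dead,v1) N0.N1=(dead,v1) N0.N2=(alive,v0)
Op 10: gossip N1<->N2 -> N1.N0=(dead,v1) N1.N1=(dead,v1) N1.N2=(alive,v0) | N2.N0=(dead,v1) N2.N1=(dead,v1) N2.N2=(alive,v0)
Op 11: N2 marks N2=suspect -> (suspect,v1)

Answer: N0=dead,1 N1=dead,1 N2=suspect,1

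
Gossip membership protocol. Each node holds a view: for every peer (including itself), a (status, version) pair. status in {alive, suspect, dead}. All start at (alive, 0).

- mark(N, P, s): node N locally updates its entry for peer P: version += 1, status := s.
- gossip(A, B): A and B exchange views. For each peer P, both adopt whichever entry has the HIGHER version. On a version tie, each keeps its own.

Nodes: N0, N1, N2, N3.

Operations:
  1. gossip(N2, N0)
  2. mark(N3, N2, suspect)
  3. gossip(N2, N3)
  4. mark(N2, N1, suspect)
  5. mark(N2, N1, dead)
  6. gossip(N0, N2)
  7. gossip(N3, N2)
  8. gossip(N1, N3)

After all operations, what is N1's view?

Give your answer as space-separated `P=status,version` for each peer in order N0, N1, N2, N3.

Answer: N0=alive,0 N1=dead,2 N2=suspect,1 N3=alive,0

Derivation:
Op 1: gossip N2<->N0 -> N2.N0=(alive,v0) N2.N1=(alive,v0) N2.N2=(alive,v0) N2.N3=(alive,v0) | N0.N0=(alive,v0) N0.N1=(alive,v0) N0.N2=(alive,v0) N0.N3=(alive,v0)
Op 2: N3 marks N2=suspect -> (suspect,v1)
Op 3: gossip N2<->N3 -> N2.N0=(alive,v0) N2.N1=(alive,v0) N2.N2=(suspect,v1) N2.N3=(alive,v0) | N3.N0=(alive,v0) N3.N1=(alive,v0) N3.N2=(suspect,v1) N3.N3=(alive,v0)
Op 4: N2 marks N1=suspect -> (suspect,v1)
Op 5: N2 marks N1=dead -> (dead,v2)
Op 6: gossip N0<->N2 -> N0.N0=(alive,v0) N0.N1=(dead,v2) N0.N2=(suspect,v1) N0.N3=(alive,v0) | N2.N0=(alive,v0) N2.N1=(dead,v2) N2.N2=(suspect,v1) N2.N3=(alive,v0)
Op 7: gossip N3<->N2 -> N3.N0=(alive,v0) N3.N1=(dead,v2) N3.N2=(suspect,v1) N3.N3=(alive,v0) | N2.N0=(alive,v0) N2.N1=(dead,v2) N2.N2=(suspect,v1) N2.N3=(alive,v0)
Op 8: gossip N1<->N3 -> N1.N0=(alive,v0) N1.N1=(dead,v2) N1.N2=(suspect,v1) N1.N3=(alive,v0) | N3.N0=(alive,v0) N3.N1=(dead,v2) N3.N2=(suspect,v1) N3.N3=(alive,v0)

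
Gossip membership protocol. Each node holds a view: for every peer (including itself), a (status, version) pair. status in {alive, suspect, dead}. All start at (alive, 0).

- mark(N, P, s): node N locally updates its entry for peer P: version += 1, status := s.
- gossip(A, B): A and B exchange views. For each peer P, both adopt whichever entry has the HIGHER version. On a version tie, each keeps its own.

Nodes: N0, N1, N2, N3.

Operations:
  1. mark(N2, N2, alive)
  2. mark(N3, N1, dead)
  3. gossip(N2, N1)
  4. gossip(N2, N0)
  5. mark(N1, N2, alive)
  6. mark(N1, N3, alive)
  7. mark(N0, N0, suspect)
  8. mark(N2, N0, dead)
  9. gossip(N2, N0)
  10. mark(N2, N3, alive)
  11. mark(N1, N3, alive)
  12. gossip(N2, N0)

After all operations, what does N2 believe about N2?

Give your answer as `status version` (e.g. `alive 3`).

Answer: alive 1

Derivation:
Op 1: N2 marks N2=alive -> (alive,v1)
Op 2: N3 marks N1=dead -> (dead,v1)
Op 3: gossip N2<->N1 -> N2.N0=(alive,v0) N2.N1=(alive,v0) N2.N2=(alive,v1) N2.N3=(alive,v0) | N1.N0=(alive,v0) N1.N1=(alive,v0) N1.N2=(alive,v1) N1.N3=(alive,v0)
Op 4: gossip N2<->N0 -> N2.N0=(alive,v0) N2.N1=(alive,v0) N2.N2=(alive,v1) N2.N3=(alive,v0) | N0.N0=(alive,v0) N0.N1=(alive,v0) N0.N2=(alive,v1) N0.N3=(alive,v0)
Op 5: N1 marks N2=alive -> (alive,v2)
Op 6: N1 marks N3=alive -> (alive,v1)
Op 7: N0 marks N0=suspect -> (suspect,v1)
Op 8: N2 marks N0=dead -> (dead,v1)
Op 9: gossip N2<->N0 -> N2.N0=(dead,v1) N2.N1=(alive,v0) N2.N2=(alive,v1) N2.N3=(alive,v0) | N0.N0=(suspect,v1) N0.N1=(alive,v0) N0.N2=(alive,v1) N0.N3=(alive,v0)
Op 10: N2 marks N3=alive -> (alive,v1)
Op 11: N1 marks N3=alive -> (alive,v2)
Op 12: gossip N2<->N0 -> N2.N0=(dead,v1) N2.N1=(alive,v0) N2.N2=(alive,v1) N2.N3=(alive,v1) | N0.N0=(suspect,v1) N0.N1=(alive,v0) N0.N2=(alive,v1) N0.N3=(alive,v1)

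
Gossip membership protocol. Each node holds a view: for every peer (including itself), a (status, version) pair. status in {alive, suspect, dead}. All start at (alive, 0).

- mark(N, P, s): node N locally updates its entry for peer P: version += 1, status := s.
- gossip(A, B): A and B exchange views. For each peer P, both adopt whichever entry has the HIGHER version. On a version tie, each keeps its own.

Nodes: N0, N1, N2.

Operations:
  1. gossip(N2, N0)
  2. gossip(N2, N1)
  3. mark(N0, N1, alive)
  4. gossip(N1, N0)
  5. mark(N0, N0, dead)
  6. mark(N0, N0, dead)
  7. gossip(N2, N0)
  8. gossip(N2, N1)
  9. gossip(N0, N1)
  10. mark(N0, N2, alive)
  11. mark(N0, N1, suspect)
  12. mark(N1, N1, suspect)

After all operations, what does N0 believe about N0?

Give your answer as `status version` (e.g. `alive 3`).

Op 1: gossip N2<->N0 -> N2.N0=(alive,v0) N2.N1=(alive,v0) N2.N2=(alive,v0) | N0.N0=(alive,v0) N0.N1=(alive,v0) N0.N2=(alive,v0)
Op 2: gossip N2<->N1 -> N2.N0=(alive,v0) N2.N1=(alive,v0) N2.N2=(alive,v0) | N1.N0=(alive,v0) N1.N1=(alive,v0) N1.N2=(alive,v0)
Op 3: N0 marks N1=alive -> (alive,v1)
Op 4: gossip N1<->N0 -> N1.N0=(alive,v0) N1.N1=(alive,v1) N1.N2=(alive,v0) | N0.N0=(alive,v0) N0.N1=(alive,v1) N0.N2=(alive,v0)
Op 5: N0 marks N0=dead -> (dead,v1)
Op 6: N0 marks N0=dead -> (dead,v2)
Op 7: gossip N2<->N0 -> N2.N0=(dead,v2) N2.N1=(alive,v1) N2.N2=(alive,v0) | N0.N0=(dead,v2) N0.N1=(alive,v1) N0.N2=(alive,v0)
Op 8: gossip N2<->N1 -> N2.N0=(dead,v2) N2.N1=(alive,v1) N2.N2=(alive,v0) | N1.N0=(dead,v2) N1.N1=(alive,v1) N1.N2=(alive,v0)
Op 9: gossip N0<->N1 -> N0.N0=(dead,v2) N0.N1=(alive,v1) N0.N2=(alive,v0) | N1.N0=(dead,v2) N1.N1=(alive,v1) N1.N2=(alive,v0)
Op 10: N0 marks N2=alive -> (alive,v1)
Op 11: N0 marks N1=suspect -> (suspect,v2)
Op 12: N1 marks N1=suspect -> (suspect,v2)

Answer: dead 2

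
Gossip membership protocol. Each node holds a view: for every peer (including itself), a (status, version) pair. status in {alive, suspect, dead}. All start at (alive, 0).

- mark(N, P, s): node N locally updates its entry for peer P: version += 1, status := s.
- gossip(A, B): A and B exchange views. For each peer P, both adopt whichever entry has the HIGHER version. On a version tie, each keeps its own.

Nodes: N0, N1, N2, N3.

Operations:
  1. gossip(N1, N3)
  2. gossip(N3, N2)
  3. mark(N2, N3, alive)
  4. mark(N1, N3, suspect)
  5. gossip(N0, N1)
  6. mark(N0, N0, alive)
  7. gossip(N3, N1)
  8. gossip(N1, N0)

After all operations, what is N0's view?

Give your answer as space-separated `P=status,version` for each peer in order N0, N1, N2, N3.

Op 1: gossip N1<->N3 -> N1.N0=(alive,v0) N1.N1=(alive,v0) N1.N2=(alive,v0) N1.N3=(alive,v0) | N3.N0=(alive,v0) N3.N1=(alive,v0) N3.N2=(alive,v0) N3.N3=(alive,v0)
Op 2: gossip N3<->N2 -> N3.N0=(alive,v0) N3.N1=(alive,v0) N3.N2=(alive,v0) N3.N3=(alive,v0) | N2.N0=(alive,v0) N2.N1=(alive,v0) N2.N2=(alive,v0) N2.N3=(alive,v0)
Op 3: N2 marks N3=alive -> (alive,v1)
Op 4: N1 marks N3=suspect -> (suspect,v1)
Op 5: gossip N0<->N1 -> N0.N0=(alive,v0) N0.N1=(alive,v0) N0.N2=(alive,v0) N0.N3=(suspect,v1) | N1.N0=(alive,v0) N1.N1=(alive,v0) N1.N2=(alive,v0) N1.N3=(suspect,v1)
Op 6: N0 marks N0=alive -> (alive,v1)
Op 7: gossip N3<->N1 -> N3.N0=(alive,v0) N3.N1=(alive,v0) N3.N2=(alive,v0) N3.N3=(suspect,v1) | N1.N0=(alive,v0) N1.N1=(alive,v0) N1.N2=(alive,v0) N1.N3=(suspect,v1)
Op 8: gossip N1<->N0 -> N1.N0=(alive,v1) N1.N1=(alive,v0) N1.N2=(alive,v0) N1.N3=(suspect,v1) | N0.N0=(alive,v1) N0.N1=(alive,v0) N0.N2=(alive,v0) N0.N3=(suspect,v1)

Answer: N0=alive,1 N1=alive,0 N2=alive,0 N3=suspect,1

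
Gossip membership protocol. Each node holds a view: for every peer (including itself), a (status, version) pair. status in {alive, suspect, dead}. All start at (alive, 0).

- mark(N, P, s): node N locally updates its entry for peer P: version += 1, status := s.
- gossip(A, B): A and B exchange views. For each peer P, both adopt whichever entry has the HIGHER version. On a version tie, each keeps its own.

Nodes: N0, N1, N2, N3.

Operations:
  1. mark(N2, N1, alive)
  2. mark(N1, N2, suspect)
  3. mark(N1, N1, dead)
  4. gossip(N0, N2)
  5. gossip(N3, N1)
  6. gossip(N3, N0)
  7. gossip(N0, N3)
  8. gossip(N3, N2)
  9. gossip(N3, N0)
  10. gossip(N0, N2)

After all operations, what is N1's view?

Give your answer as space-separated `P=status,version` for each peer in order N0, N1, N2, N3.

Answer: N0=alive,0 N1=dead,1 N2=suspect,1 N3=alive,0

Derivation:
Op 1: N2 marks N1=alive -> (alive,v1)
Op 2: N1 marks N2=suspect -> (suspect,v1)
Op 3: N1 marks N1=dead -> (dead,v1)
Op 4: gossip N0<->N2 -> N0.N0=(alive,v0) N0.N1=(alive,v1) N0.N2=(alive,v0) N0.N3=(alive,v0) | N2.N0=(alive,v0) N2.N1=(alive,v1) N2.N2=(alive,v0) N2.N3=(alive,v0)
Op 5: gossip N3<->N1 -> N3.N0=(alive,v0) N3.N1=(dead,v1) N3.N2=(suspect,v1) N3.N3=(alive,v0) | N1.N0=(alive,v0) N1.N1=(dead,v1) N1.N2=(suspect,v1) N1.N3=(alive,v0)
Op 6: gossip N3<->N0 -> N3.N0=(alive,v0) N3.N1=(dead,v1) N3.N2=(suspect,v1) N3.N3=(alive,v0) | N0.N0=(alive,v0) N0.N1=(alive,v1) N0.N2=(suspect,v1) N0.N3=(alive,v0)
Op 7: gossip N0<->N3 -> N0.N0=(alive,v0) N0.N1=(alive,v1) N0.N2=(suspect,v1) N0.N3=(alive,v0) | N3.N0=(alive,v0) N3.N1=(dead,v1) N3.N2=(suspect,v1) N3.N3=(alive,v0)
Op 8: gossip N3<->N2 -> N3.N0=(alive,v0) N3.N1=(dead,v1) N3.N2=(suspect,v1) N3.N3=(alive,v0) | N2.N0=(alive,v0) N2.N1=(alive,v1) N2.N2=(suspect,v1) N2.N3=(alive,v0)
Op 9: gossip N3<->N0 -> N3.N0=(alive,v0) N3.N1=(dead,v1) N3.N2=(suspect,v1) N3.N3=(alive,v0) | N0.N0=(alive,v0) N0.N1=(alive,v1) N0.N2=(suspect,v1) N0.N3=(alive,v0)
Op 10: gossip N0<->N2 -> N0.N0=(alive,v0) N0.N1=(alive,v1) N0.N2=(suspect,v1) N0.N3=(alive,v0) | N2.N0=(alive,v0) N2.N1=(alive,v1) N2.N2=(suspect,v1) N2.N3=(alive,v0)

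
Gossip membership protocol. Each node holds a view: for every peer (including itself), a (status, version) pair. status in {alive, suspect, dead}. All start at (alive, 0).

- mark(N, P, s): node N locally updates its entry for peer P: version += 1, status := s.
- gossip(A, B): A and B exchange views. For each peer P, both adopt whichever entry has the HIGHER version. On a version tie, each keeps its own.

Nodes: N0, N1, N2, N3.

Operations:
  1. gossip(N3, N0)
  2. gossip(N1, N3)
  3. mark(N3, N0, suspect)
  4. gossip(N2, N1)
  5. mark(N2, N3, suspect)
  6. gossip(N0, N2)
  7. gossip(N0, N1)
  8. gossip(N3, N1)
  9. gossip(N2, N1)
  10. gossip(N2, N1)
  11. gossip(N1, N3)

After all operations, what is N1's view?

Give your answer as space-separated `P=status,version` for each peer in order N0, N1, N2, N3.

Answer: N0=suspect,1 N1=alive,0 N2=alive,0 N3=suspect,1

Derivation:
Op 1: gossip N3<->N0 -> N3.N0=(alive,v0) N3.N1=(alive,v0) N3.N2=(alive,v0) N3.N3=(alive,v0) | N0.N0=(alive,v0) N0.N1=(alive,v0) N0.N2=(alive,v0) N0.N3=(alive,v0)
Op 2: gossip N1<->N3 -> N1.N0=(alive,v0) N1.N1=(alive,v0) N1.N2=(alive,v0) N1.N3=(alive,v0) | N3.N0=(alive,v0) N3.N1=(alive,v0) N3.N2=(alive,v0) N3.N3=(alive,v0)
Op 3: N3 marks N0=suspect -> (suspect,v1)
Op 4: gossip N2<->N1 -> N2.N0=(alive,v0) N2.N1=(alive,v0) N2.N2=(alive,v0) N2.N3=(alive,v0) | N1.N0=(alive,v0) N1.N1=(alive,v0) N1.N2=(alive,v0) N1.N3=(alive,v0)
Op 5: N2 marks N3=suspect -> (suspect,v1)
Op 6: gossip N0<->N2 -> N0.N0=(alive,v0) N0.N1=(alive,v0) N0.N2=(alive,v0) N0.N3=(suspect,v1) | N2.N0=(alive,v0) N2.N1=(alive,v0) N2.N2=(alive,v0) N2.N3=(suspect,v1)
Op 7: gossip N0<->N1 -> N0.N0=(alive,v0) N0.N1=(alive,v0) N0.N2=(alive,v0) N0.N3=(suspect,v1) | N1.N0=(alive,v0) N1.N1=(alive,v0) N1.N2=(alive,v0) N1.N3=(suspect,v1)
Op 8: gossip N3<->N1 -> N3.N0=(suspect,v1) N3.N1=(alive,v0) N3.N2=(alive,v0) N3.N3=(suspect,v1) | N1.N0=(suspect,v1) N1.N1=(alive,v0) N1.N2=(alive,v0) N1.N3=(suspect,v1)
Op 9: gossip N2<->N1 -> N2.N0=(suspect,v1) N2.N1=(alive,v0) N2.N2=(alive,v0) N2.N3=(suspect,v1) | N1.N0=(suspect,v1) N1.N1=(alive,v0) N1.N2=(alive,v0) N1.N3=(suspect,v1)
Op 10: gossip N2<->N1 -> N2.N0=(suspect,v1) N2.N1=(alive,v0) N2.N2=(alive,v0) N2.N3=(suspect,v1) | N1.N0=(suspect,v1) N1.N1=(alive,v0) N1.N2=(alive,v0) N1.N3=(suspect,v1)
Op 11: gossip N1<->N3 -> N1.N0=(suspect,v1) N1.N1=(alive,v0) N1.N2=(alive,v0) N1.N3=(suspect,v1) | N3.N0=(suspect,v1) N3.N1=(alive,v0) N3.N2=(alive,v0) N3.N3=(suspect,v1)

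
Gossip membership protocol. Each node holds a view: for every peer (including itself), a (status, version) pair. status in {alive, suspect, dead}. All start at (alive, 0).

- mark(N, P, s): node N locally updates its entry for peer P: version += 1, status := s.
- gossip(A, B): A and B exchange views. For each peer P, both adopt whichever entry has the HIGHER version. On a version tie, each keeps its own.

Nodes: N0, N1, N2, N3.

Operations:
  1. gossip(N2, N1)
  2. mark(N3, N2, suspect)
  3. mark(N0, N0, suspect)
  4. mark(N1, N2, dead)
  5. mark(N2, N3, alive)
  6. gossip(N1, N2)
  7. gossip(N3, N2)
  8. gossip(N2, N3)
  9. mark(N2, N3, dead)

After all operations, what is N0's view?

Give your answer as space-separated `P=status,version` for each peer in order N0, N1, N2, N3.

Op 1: gossip N2<->N1 -> N2.N0=(alive,v0) N2.N1=(alive,v0) N2.N2=(alive,v0) N2.N3=(alive,v0) | N1.N0=(alive,v0) N1.N1=(alive,v0) N1.N2=(alive,v0) N1.N3=(alive,v0)
Op 2: N3 marks N2=suspect -> (suspect,v1)
Op 3: N0 marks N0=suspect -> (suspect,v1)
Op 4: N1 marks N2=dead -> (dead,v1)
Op 5: N2 marks N3=alive -> (alive,v1)
Op 6: gossip N1<->N2 -> N1.N0=(alive,v0) N1.N1=(alive,v0) N1.N2=(dead,v1) N1.N3=(alive,v1) | N2.N0=(alive,v0) N2.N1=(alive,v0) N2.N2=(dead,v1) N2.N3=(alive,v1)
Op 7: gossip N3<->N2 -> N3.N0=(alive,v0) N3.N1=(alive,v0) N3.N2=(suspect,v1) N3.N3=(alive,v1) | N2.N0=(alive,v0) N2.N1=(alive,v0) N2.N2=(dead,v1) N2.N3=(alive,v1)
Op 8: gossip N2<->N3 -> N2.N0=(alive,v0) N2.N1=(alive,v0) N2.N2=(dead,v1) N2.N3=(alive,v1) | N3.N0=(alive,v0) N3.N1=(alive,v0) N3.N2=(suspect,v1) N3.N3=(alive,v1)
Op 9: N2 marks N3=dead -> (dead,v2)

Answer: N0=suspect,1 N1=alive,0 N2=alive,0 N3=alive,0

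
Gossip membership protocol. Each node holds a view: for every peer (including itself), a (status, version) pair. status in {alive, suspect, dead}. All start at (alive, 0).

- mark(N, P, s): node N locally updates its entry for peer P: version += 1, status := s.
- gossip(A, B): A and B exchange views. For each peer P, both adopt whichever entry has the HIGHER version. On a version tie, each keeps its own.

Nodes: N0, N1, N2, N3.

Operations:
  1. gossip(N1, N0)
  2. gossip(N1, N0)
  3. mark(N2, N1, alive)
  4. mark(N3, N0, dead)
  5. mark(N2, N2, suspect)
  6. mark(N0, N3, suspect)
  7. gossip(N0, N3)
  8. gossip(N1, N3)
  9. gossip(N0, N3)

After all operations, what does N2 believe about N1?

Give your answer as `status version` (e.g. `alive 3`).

Op 1: gossip N1<->N0 -> N1.N0=(alive,v0) N1.N1=(alive,v0) N1.N2=(alive,v0) N1.N3=(alive,v0) | N0.N0=(alive,v0) N0.N1=(alive,v0) N0.N2=(alive,v0) N0.N3=(alive,v0)
Op 2: gossip N1<->N0 -> N1.N0=(alive,v0) N1.N1=(alive,v0) N1.N2=(alive,v0) N1.N3=(alive,v0) | N0.N0=(alive,v0) N0.N1=(alive,v0) N0.N2=(alive,v0) N0.N3=(alive,v0)
Op 3: N2 marks N1=alive -> (alive,v1)
Op 4: N3 marks N0=dead -> (dead,v1)
Op 5: N2 marks N2=suspect -> (suspect,v1)
Op 6: N0 marks N3=suspect -> (suspect,v1)
Op 7: gossip N0<->N3 -> N0.N0=(dead,v1) N0.N1=(alive,v0) N0.N2=(alive,v0) N0.N3=(suspect,v1) | N3.N0=(dead,v1) N3.N1=(alive,v0) N3.N2=(alive,v0) N3.N3=(suspect,v1)
Op 8: gossip N1<->N3 -> N1.N0=(dead,v1) N1.N1=(alive,v0) N1.N2=(alive,v0) N1.N3=(suspect,v1) | N3.N0=(dead,v1) N3.N1=(alive,v0) N3.N2=(alive,v0) N3.N3=(suspect,v1)
Op 9: gossip N0<->N3 -> N0.N0=(dead,v1) N0.N1=(alive,v0) N0.N2=(alive,v0) N0.N3=(suspect,v1) | N3.N0=(dead,v1) N3.N1=(alive,v0) N3.N2=(alive,v0) N3.N3=(suspect,v1)

Answer: alive 1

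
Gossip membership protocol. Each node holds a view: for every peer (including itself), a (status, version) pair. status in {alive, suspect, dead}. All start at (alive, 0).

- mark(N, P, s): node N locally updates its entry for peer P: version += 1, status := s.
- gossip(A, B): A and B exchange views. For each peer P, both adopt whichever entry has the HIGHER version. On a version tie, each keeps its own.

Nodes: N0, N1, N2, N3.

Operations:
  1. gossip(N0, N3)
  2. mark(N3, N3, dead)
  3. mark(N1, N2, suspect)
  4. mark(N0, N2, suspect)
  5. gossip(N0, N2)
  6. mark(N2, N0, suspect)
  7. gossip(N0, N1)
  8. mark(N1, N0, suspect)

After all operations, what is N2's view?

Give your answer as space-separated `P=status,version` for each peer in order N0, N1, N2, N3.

Answer: N0=suspect,1 N1=alive,0 N2=suspect,1 N3=alive,0

Derivation:
Op 1: gossip N0<->N3 -> N0.N0=(alive,v0) N0.N1=(alive,v0) N0.N2=(alive,v0) N0.N3=(alive,v0) | N3.N0=(alive,v0) N3.N1=(alive,v0) N3.N2=(alive,v0) N3.N3=(alive,v0)
Op 2: N3 marks N3=dead -> (dead,v1)
Op 3: N1 marks N2=suspect -> (suspect,v1)
Op 4: N0 marks N2=suspect -> (suspect,v1)
Op 5: gossip N0<->N2 -> N0.N0=(alive,v0) N0.N1=(alive,v0) N0.N2=(suspect,v1) N0.N3=(alive,v0) | N2.N0=(alive,v0) N2.N1=(alive,v0) N2.N2=(suspect,v1) N2.N3=(alive,v0)
Op 6: N2 marks N0=suspect -> (suspect,v1)
Op 7: gossip N0<->N1 -> N0.N0=(alive,v0) N0.N1=(alive,v0) N0.N2=(suspect,v1) N0.N3=(alive,v0) | N1.N0=(alive,v0) N1.N1=(alive,v0) N1.N2=(suspect,v1) N1.N3=(alive,v0)
Op 8: N1 marks N0=suspect -> (suspect,v1)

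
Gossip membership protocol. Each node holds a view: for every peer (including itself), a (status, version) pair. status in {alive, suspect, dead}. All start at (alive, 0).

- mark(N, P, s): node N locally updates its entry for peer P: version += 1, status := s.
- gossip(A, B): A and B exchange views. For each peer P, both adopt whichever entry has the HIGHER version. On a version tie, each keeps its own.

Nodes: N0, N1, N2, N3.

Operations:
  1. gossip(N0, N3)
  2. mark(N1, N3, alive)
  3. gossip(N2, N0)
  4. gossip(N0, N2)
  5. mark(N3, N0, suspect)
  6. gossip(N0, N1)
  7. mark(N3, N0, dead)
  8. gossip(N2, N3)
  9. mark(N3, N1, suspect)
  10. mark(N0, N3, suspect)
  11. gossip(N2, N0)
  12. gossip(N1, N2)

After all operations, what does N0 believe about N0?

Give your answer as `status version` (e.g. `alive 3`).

Answer: dead 2

Derivation:
Op 1: gossip N0<->N3 -> N0.N0=(alive,v0) N0.N1=(alive,v0) N0.N2=(alive,v0) N0.N3=(alive,v0) | N3.N0=(alive,v0) N3.N1=(alive,v0) N3.N2=(alive,v0) N3.N3=(alive,v0)
Op 2: N1 marks N3=alive -> (alive,v1)
Op 3: gossip N2<->N0 -> N2.N0=(alive,v0) N2.N1=(alive,v0) N2.N2=(alive,v0) N2.N3=(alive,v0) | N0.N0=(alive,v0) N0.N1=(alive,v0) N0.N2=(alive,v0) N0.N3=(alive,v0)
Op 4: gossip N0<->N2 -> N0.N0=(alive,v0) N0.N1=(alive,v0) N0.N2=(alive,v0) N0.N3=(alive,v0) | N2.N0=(alive,v0) N2.N1=(alive,v0) N2.N2=(alive,v0) N2.N3=(alive,v0)
Op 5: N3 marks N0=suspect -> (suspect,v1)
Op 6: gossip N0<->N1 -> N0.N0=(alive,v0) N0.N1=(alive,v0) N0.N2=(alive,v0) N0.N3=(alive,v1) | N1.N0=(alive,v0) N1.N1=(alive,v0) N1.N2=(alive,v0) N1.N3=(alive,v1)
Op 7: N3 marks N0=dead -> (dead,v2)
Op 8: gossip N2<->N3 -> N2.N0=(dead,v2) N2.N1=(alive,v0) N2.N2=(alive,v0) N2.N3=(alive,v0) | N3.N0=(dead,v2) N3.N1=(alive,v0) N3.N2=(alive,v0) N3.N3=(alive,v0)
Op 9: N3 marks N1=suspect -> (suspect,v1)
Op 10: N0 marks N3=suspect -> (suspect,v2)
Op 11: gossip N2<->N0 -> N2.N0=(dead,v2) N2.N1=(alive,v0) N2.N2=(alive,v0) N2.N3=(suspect,v2) | N0.N0=(dead,v2) N0.N1=(alive,v0) N0.N2=(alive,v0) N0.N3=(suspect,v2)
Op 12: gossip N1<->N2 -> N1.N0=(dead,v2) N1.N1=(alive,v0) N1.N2=(alive,v0) N1.N3=(suspect,v2) | N2.N0=(dead,v2) N2.N1=(alive,v0) N2.N2=(alive,v0) N2.N3=(suspect,v2)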